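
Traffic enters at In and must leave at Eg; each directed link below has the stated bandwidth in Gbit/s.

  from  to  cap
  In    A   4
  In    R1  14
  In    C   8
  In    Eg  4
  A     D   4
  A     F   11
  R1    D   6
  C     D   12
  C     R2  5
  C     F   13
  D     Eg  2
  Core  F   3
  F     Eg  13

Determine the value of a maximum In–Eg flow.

18

Augment In→Eg: bottleneck 4, flow now 4.
Augment In→A→D→Eg: bottleneck 2, flow now 6.
Augment In→A→F→Eg: bottleneck 2, flow now 8.
Augment In→C→F→Eg: bottleneck 8, flow now 16.
Augment In→R1→D→A→F→Eg: bottleneck 2, flow now 18. (uses reverse residual edge)
No augmenting path remains; maximum flow = 18.
In the residual graph, reachable from In: {In, R1, D}.
Min-cut edges: In→A (4), In→C (8), In→Eg (4), D→Eg (2); capacity 4 + 8 + 4 + 2 = 18.
This cut is saturated, so no flow can exceed 18.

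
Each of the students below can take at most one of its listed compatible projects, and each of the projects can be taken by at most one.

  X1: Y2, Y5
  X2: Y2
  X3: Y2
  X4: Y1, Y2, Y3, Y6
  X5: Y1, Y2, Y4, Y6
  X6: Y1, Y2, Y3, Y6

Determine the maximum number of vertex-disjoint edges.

Unit-capacity flow: source→left, listed edges, right→sink; max matching = max flow.
Augmenting path X1→Y2 (+1); matched 1.
Augmenting path X4→Y1 (+1); matched 2.
Augmenting path X5→Y4 (+1); matched 3.
Augmenting path X6→Y3 (+1); matched 4.
Augmenting path X2→Y2→X1→Y5 (+1); matched 5.
No augmenting path remains; maximum matching = 5.
König certificate: {X1, X4, X5, X6, Y2} is a vertex cover of size 5 (every listed pair touches it), so no matching can be larger.

5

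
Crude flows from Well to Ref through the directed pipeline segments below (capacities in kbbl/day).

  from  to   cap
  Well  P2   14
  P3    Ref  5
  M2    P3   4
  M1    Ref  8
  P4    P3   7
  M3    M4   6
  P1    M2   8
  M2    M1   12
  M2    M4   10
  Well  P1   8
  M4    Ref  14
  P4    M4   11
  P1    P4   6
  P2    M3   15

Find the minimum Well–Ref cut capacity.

Augment Well→P1→P4→P3→Ref: bottleneck 5, flow now 5.
Augment Well→P1→P4→M4→Ref: bottleneck 1, flow now 6.
Augment Well→P1→M2→M1→Ref: bottleneck 2, flow now 8.
Augment Well→P2→M3→M4→Ref: bottleneck 6, flow now 14.
No augmenting path remains; maximum flow = 14.
By max-flow min-cut, the minimum cut capacity equals the max flow.
In the residual graph, reachable from Well: {Well, P2, M3}.
Min-cut edges: Well→P1 (8), M3→M4 (6); capacity 8 + 6 = 14.

14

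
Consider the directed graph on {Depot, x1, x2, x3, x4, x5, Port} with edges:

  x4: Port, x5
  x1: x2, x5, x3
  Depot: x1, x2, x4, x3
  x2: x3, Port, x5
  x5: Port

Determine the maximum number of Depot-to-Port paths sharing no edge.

3

Assign every edge capacity 1; by Menger, the answer equals the max flow.
Path Depot→x2→Port (+1); total 1.
Path Depot→x4→Port (+1); total 2.
Path Depot→x1→x5→Port (+1); total 3.
No residual Depot→Port path; max flow = 3.
Certifying cut of size 3: {Depot→x1, Depot→x2, Depot→x4}.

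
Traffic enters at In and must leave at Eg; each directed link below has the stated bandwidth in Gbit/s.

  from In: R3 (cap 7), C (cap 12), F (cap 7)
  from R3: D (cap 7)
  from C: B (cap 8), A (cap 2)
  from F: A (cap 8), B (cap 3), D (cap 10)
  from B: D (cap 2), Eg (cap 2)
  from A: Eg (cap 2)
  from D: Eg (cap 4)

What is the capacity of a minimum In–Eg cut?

Augment In→R3→D→Eg: bottleneck 4, flow now 4.
Augment In→C→B→Eg: bottleneck 2, flow now 6.
Augment In→C→A→Eg: bottleneck 2, flow now 8.
No augmenting path remains; maximum flow = 8.
By max-flow min-cut, the minimum cut capacity equals the max flow.
In the residual graph, reachable from In: {In, R3, C, F, B, A, D}.
Min-cut edges: B→Eg (2), A→Eg (2), D→Eg (4); capacity 2 + 2 + 4 = 8.

8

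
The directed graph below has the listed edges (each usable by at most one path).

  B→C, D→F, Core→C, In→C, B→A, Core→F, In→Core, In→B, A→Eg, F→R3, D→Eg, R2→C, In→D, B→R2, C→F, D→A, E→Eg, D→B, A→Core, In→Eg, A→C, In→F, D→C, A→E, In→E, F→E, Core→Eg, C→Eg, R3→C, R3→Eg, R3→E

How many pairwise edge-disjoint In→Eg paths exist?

Assign every edge capacity 1; by Menger, the answer equals the max flow.
Path In→Eg (+1); total 1.
Path In→Core→Eg (+1); total 2.
Path In→D→Eg (+1); total 3.
Path In→C→Eg (+1); total 4.
Path In→E→Eg (+1); total 5.
Path In→F→R3→Eg (+1); total 6.
Path In→B→A→Eg (+1); total 7.
No residual In→Eg path; max flow = 7.
Certifying cut of size 7: {In→B, In→C, In→Core, In→D, In→E, In→Eg, In→F}.

7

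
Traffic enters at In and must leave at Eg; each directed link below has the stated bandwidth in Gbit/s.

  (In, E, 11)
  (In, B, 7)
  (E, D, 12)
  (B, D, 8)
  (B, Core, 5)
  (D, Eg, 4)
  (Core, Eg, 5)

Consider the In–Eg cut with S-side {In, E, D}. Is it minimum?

Given cut capacity: 7 + 4 = 11.
Augment In→E→D→Eg: bottleneck 4, flow now 4.
Augment In→B→Core→Eg: bottleneck 5, flow now 9.
No augmenting path remains; maximum flow = 9.
In the residual graph, reachable from In: {In, E, B, D}.
Min-cut edges: B→Core (5), D→Eg (4); capacity 5 + 4 = 9.
Cut capacity 11 exceeds the max flow 9, so it is not minimum.

No — its capacity is 11, but the minimum cut has capacity 9.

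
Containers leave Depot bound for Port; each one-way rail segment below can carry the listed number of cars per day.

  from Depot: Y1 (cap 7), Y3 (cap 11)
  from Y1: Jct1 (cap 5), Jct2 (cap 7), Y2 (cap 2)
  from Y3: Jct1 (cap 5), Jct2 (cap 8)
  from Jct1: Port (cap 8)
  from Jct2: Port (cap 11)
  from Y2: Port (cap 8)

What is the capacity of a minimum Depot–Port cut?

18

Augment Depot→Y1→Jct1→Port: bottleneck 5, flow now 5.
Augment Depot→Y1→Jct2→Port: bottleneck 2, flow now 7.
Augment Depot→Y3→Jct1→Port: bottleneck 3, flow now 10.
Augment Depot→Y3→Jct2→Port: bottleneck 8, flow now 18.
No augmenting path remains; maximum flow = 18.
By max-flow min-cut, the minimum cut capacity equals the max flow.
In the residual graph, reachable from Depot: {Depot}.
Min-cut edges: Depot→Y1 (7), Depot→Y3 (11); capacity 7 + 11 = 18.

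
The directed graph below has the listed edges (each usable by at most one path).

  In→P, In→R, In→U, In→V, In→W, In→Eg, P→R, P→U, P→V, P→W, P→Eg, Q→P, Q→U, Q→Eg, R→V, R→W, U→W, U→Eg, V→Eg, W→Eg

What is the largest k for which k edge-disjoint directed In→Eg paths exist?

Assign every edge capacity 1; by Menger, the answer equals the max flow.
Path In→Eg (+1); total 1.
Path In→P→Eg (+1); total 2.
Path In→U→Eg (+1); total 3.
Path In→V→Eg (+1); total 4.
Path In→W→Eg (+1); total 5.
No residual In→Eg path; max flow = 5.
Certifying cut of size 5: {In→Eg, In→P, In→U, V→Eg, W→Eg}.

5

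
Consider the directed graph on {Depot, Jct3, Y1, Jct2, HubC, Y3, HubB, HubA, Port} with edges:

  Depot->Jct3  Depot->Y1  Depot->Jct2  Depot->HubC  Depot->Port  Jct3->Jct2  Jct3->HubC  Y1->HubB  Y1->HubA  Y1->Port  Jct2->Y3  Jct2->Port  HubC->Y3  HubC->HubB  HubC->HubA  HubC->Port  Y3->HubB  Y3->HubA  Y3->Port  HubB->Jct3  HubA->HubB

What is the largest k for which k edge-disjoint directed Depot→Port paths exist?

5

Assign every edge capacity 1; by Menger, the answer equals the max flow.
Path Depot→Port (+1); total 1.
Path Depot→Y1→Port (+1); total 2.
Path Depot→Jct2→Port (+1); total 3.
Path Depot→HubC→Port (+1); total 4.
Path Depot→Jct3→Jct2→Y3→Port (+1); total 5.
No residual Depot→Port path; max flow = 5.
Certifying cut of size 5: {Depot→HubC, Depot→Jct2, Depot→Jct3, Depot→Port, Depot→Y1}.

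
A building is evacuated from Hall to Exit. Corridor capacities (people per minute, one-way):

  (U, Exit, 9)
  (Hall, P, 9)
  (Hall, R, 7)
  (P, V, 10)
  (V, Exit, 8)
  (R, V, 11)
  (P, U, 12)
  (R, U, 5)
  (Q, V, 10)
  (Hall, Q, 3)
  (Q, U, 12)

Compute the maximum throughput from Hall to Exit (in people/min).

Augment Hall→P→U→Exit: bottleneck 9, flow now 9.
Augment Hall→Q→V→Exit: bottleneck 3, flow now 12.
Augment Hall→R→V→Exit: bottleneck 5, flow now 17.
No augmenting path remains; maximum flow = 17.
In the residual graph, reachable from Hall: {Hall, P, Q, R, U, V}.
Min-cut edges: U→Exit (9), V→Exit (8); capacity 9 + 8 = 17.
This cut is saturated, so no flow can exceed 17.

17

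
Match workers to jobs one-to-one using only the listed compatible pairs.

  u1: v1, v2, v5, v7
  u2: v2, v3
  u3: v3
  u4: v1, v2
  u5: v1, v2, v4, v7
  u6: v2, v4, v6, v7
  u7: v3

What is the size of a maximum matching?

6

Unit-capacity flow: source→left, listed edges, right→sink; max matching = max flow.
Augmenting path u1→v1 (+1); matched 1.
Augmenting path u2→v2 (+1); matched 2.
Augmenting path u3→v3 (+1); matched 3.
Augmenting path u5→v4 (+1); matched 4.
Augmenting path u6→v6 (+1); matched 5.
Augmenting path u4→v1→u1→v5 (+1); matched 6.
No augmenting path remains; maximum matching = 6.
König certificate: {u1, u2, u4, u5, u6, v3} is a vertex cover of size 6 (every listed pair touches it), so no matching can be larger.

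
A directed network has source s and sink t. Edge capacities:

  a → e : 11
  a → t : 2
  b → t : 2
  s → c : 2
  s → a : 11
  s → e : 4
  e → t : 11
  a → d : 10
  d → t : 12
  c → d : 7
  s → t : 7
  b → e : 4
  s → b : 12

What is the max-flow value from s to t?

Augment s→t: bottleneck 7, flow now 7.
Augment s→a→t: bottleneck 2, flow now 9.
Augment s→b→t: bottleneck 2, flow now 11.
Augment s→e→t: bottleneck 4, flow now 15.
Augment s→a→d→t: bottleneck 9, flow now 24.
Augment s→b→e→t: bottleneck 4, flow now 28.
Augment s→c→d→t: bottleneck 2, flow now 30.
No augmenting path remains; maximum flow = 30.
In the residual graph, reachable from s: {s, b}.
Min-cut edges: s→a (11), s→c (2), s→e (4), s→t (7), b→e (4), b→t (2); capacity 11 + 2 + 4 + 7 + 4 + 2 = 30.
This cut is saturated, so no flow can exceed 30.

30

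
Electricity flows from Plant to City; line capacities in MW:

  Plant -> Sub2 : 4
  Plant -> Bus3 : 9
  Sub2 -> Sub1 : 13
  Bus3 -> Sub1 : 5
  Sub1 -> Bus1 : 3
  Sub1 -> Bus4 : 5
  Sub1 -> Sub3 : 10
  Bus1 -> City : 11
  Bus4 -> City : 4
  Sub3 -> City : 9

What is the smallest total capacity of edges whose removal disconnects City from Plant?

9

Augment Plant→Sub2→Sub1→Bus1→City: bottleneck 3, flow now 3.
Augment Plant→Sub2→Sub1→Bus4→City: bottleneck 1, flow now 4.
Augment Plant→Bus3→Sub1→Bus4→City: bottleneck 3, flow now 7.
Augment Plant→Bus3→Sub1→Sub3→City: bottleneck 2, flow now 9.
No augmenting path remains; maximum flow = 9.
By max-flow min-cut, the minimum cut capacity equals the max flow.
In the residual graph, reachable from Plant: {Plant, Bus3}.
Min-cut edges: Plant→Sub2 (4), Bus3→Sub1 (5); capacity 4 + 5 = 9.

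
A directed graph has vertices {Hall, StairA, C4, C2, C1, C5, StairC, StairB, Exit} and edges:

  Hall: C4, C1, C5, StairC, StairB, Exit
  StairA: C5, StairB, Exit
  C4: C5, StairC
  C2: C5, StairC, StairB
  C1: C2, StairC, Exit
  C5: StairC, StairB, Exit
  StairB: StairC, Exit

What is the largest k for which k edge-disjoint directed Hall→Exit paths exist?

Assign every edge capacity 1; by Menger, the answer equals the max flow.
Path Hall→Exit (+1); total 1.
Path Hall→C1→Exit (+1); total 2.
Path Hall→C5→Exit (+1); total 3.
Path Hall→StairB→Exit (+1); total 4.
No residual Hall→Exit path; max flow = 4.
Certifying cut of size 4: {C5→Exit, Hall→C1, Hall→Exit, StairB→Exit}.

4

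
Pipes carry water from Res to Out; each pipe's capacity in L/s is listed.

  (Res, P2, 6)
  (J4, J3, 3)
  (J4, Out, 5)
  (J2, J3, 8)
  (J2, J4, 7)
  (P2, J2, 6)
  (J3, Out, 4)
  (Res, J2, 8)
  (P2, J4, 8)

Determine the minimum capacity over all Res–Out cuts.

9

Augment Res→J2→J4→Out: bottleneck 5, flow now 5.
Augment Res→J2→J3→Out: bottleneck 3, flow now 8.
Augment Res→P2→J2→J3→Out: bottleneck 1, flow now 9.
No augmenting path remains; maximum flow = 9.
By max-flow min-cut, the minimum cut capacity equals the max flow.
In the residual graph, reachable from Res: {Res, J2, P2, J4, J3}.
Min-cut edges: J4→Out (5), J3→Out (4); capacity 5 + 4 = 9.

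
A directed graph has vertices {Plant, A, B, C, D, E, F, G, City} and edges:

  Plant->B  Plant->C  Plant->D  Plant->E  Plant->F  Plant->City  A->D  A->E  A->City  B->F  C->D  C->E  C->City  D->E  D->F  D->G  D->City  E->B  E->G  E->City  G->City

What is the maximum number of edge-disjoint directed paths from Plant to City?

4

Assign every edge capacity 1; by Menger, the answer equals the max flow.
Path Plant→City (+1); total 1.
Path Plant→C→City (+1); total 2.
Path Plant→D→City (+1); total 3.
Path Plant→E→City (+1); total 4.
No residual Plant→City path; max flow = 4.
Certifying cut of size 4: {Plant→C, Plant→City, Plant→D, Plant→E}.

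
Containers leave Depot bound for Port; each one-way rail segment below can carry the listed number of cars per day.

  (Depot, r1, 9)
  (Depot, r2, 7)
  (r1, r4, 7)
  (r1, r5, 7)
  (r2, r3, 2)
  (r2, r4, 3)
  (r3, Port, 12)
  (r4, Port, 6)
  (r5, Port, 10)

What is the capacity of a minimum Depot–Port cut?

Augment Depot→r1→r4→Port: bottleneck 6, flow now 6.
Augment Depot→r1→r5→Port: bottleneck 3, flow now 9.
Augment Depot→r2→r3→Port: bottleneck 2, flow now 11.
Augment Depot→r2→r4→r1→r5→Port: bottleneck 3, flow now 14. (uses reverse residual edge)
No augmenting path remains; maximum flow = 14.
By max-flow min-cut, the minimum cut capacity equals the max flow.
In the residual graph, reachable from Depot: {Depot, r2}.
Min-cut edges: Depot→r1 (9), r2→r3 (2), r2→r4 (3); capacity 9 + 2 + 3 = 14.

14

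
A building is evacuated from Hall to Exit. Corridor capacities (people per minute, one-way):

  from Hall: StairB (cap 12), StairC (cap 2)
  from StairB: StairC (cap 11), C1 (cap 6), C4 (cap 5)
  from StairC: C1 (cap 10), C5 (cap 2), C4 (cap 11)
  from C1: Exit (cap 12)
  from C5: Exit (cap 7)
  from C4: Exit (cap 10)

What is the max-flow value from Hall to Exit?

14

Augment Hall→StairB→C1→Exit: bottleneck 6, flow now 6.
Augment Hall→StairB→C4→Exit: bottleneck 5, flow now 11.
Augment Hall→StairC→C1→Exit: bottleneck 2, flow now 13.
Augment Hall→StairB→StairC→C1→Exit: bottleneck 1, flow now 14.
No augmenting path remains; maximum flow = 14.
In the residual graph, reachable from Hall: {Hall}.
Min-cut edges: Hall→StairB (12), Hall→StairC (2); capacity 12 + 2 = 14.
This cut is saturated, so no flow can exceed 14.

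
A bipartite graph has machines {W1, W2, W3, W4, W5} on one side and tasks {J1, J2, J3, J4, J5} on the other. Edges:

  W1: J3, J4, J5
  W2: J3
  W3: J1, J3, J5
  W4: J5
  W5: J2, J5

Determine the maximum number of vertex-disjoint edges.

5

Unit-capacity flow: source→left, listed edges, right→sink; max matching = max flow.
Augmenting path W1→J3 (+1); matched 1.
Augmenting path W3→J1 (+1); matched 2.
Augmenting path W4→J5 (+1); matched 3.
Augmenting path W5→J2 (+1); matched 4.
Augmenting path W2→J3→W1→J4 (+1); matched 5.
No augmenting path remains; maximum matching = 5.
König certificate: {W1, W2, W3, W4, W5} is a vertex cover of size 5 (every listed pair touches it), so no matching can be larger.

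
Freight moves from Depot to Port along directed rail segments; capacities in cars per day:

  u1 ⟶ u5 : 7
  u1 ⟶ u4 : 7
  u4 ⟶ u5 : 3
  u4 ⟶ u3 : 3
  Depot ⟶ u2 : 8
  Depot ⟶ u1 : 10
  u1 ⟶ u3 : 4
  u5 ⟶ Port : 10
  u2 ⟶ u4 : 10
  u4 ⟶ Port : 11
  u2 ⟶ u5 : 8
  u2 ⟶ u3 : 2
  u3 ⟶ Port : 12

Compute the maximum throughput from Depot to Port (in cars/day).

18

Augment Depot→u1→u3→Port: bottleneck 4, flow now 4.
Augment Depot→u1→u4→Port: bottleneck 6, flow now 10.
Augment Depot→u2→u3→Port: bottleneck 2, flow now 12.
Augment Depot→u2→u4→Port: bottleneck 5, flow now 17.
Augment Depot→u2→u5→Port: bottleneck 1, flow now 18.
No augmenting path remains; maximum flow = 18.
In the residual graph, reachable from Depot: {Depot}.
Min-cut edges: Depot→u1 (10), Depot→u2 (8); capacity 10 + 8 = 18.
This cut is saturated, so no flow can exceed 18.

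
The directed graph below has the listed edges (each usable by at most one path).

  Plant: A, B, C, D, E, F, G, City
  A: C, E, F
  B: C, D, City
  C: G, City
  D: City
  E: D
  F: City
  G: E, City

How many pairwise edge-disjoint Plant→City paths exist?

6

Assign every edge capacity 1; by Menger, the answer equals the max flow.
Path Plant→City (+1); total 1.
Path Plant→B→City (+1); total 2.
Path Plant→C→City (+1); total 3.
Path Plant→D→City (+1); total 4.
Path Plant→F→City (+1); total 5.
Path Plant→G→City (+1); total 6.
No residual Plant→City path; max flow = 6.
Certifying cut of size 6: {C→City, D→City, F→City, G→City, Plant→B, Plant→City}.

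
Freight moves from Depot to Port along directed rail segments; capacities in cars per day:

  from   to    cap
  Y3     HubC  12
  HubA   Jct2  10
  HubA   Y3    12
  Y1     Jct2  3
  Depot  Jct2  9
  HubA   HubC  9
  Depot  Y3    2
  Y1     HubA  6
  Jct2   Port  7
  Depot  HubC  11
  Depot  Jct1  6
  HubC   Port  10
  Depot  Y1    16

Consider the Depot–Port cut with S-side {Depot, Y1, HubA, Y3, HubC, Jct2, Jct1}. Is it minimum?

Yes — it is a minimum cut (capacity 17).

Given cut capacity: 10 + 7 = 17.
Augment Depot→HubC→Port: bottleneck 10, flow now 10.
Augment Depot→Jct2→Port: bottleneck 7, flow now 17.
No augmenting path remains; maximum flow = 17.
Cut capacity 17 equals the max flow, so it is a minimum cut.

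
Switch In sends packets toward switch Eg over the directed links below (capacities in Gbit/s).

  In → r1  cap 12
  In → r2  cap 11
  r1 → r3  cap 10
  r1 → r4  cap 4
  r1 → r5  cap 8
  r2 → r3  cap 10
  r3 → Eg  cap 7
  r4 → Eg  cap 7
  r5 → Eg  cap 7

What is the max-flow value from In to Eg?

18

Augment In→r1→r3→Eg: bottleneck 7, flow now 7.
Augment In→r1→r4→Eg: bottleneck 4, flow now 11.
Augment In→r1→r5→Eg: bottleneck 1, flow now 12.
Augment In→r2→r3→r1→r5→Eg: bottleneck 6, flow now 18. (uses reverse residual edge)
No augmenting path remains; maximum flow = 18.
In the residual graph, reachable from In: {In, r1, r2, r3, r5}.
Min-cut edges: r1→r4 (4), r3→Eg (7), r5→Eg (7); capacity 4 + 7 + 7 = 18.
This cut is saturated, so no flow can exceed 18.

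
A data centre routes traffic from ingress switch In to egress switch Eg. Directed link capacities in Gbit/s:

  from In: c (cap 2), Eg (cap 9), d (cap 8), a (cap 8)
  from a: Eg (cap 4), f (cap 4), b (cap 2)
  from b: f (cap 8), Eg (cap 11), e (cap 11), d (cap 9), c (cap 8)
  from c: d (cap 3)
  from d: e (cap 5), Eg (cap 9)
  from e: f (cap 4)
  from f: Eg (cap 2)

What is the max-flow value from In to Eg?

Augment In→Eg: bottleneck 9, flow now 9.
Augment In→a→Eg: bottleneck 4, flow now 13.
Augment In→d→Eg: bottleneck 8, flow now 21.
Augment In→a→b→Eg: bottleneck 2, flow now 23.
Augment In→a→f→Eg: bottleneck 2, flow now 25.
Augment In→c→d→Eg: bottleneck 1, flow now 26.
No augmenting path remains; maximum flow = 26.
In the residual graph, reachable from In: {In, a, c, d, e, f}.
Min-cut edges: In→Eg (9), a→b (2), a→Eg (4), d→Eg (9), f→Eg (2); capacity 9 + 2 + 4 + 9 + 2 = 26.
This cut is saturated, so no flow can exceed 26.

26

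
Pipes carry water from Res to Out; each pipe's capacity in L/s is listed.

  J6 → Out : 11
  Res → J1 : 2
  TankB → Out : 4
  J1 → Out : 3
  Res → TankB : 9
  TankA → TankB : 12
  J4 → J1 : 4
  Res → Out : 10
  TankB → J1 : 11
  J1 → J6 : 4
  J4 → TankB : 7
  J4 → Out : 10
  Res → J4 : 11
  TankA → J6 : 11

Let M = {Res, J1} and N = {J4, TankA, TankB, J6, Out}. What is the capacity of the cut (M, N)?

37

Edges leaving {Res, J1}: Res→J4 (11), Res→TankB (9), Res→Out (10), J1→J6 (4), J1→Out (3).
Cut capacity = 11 + 9 + 10 + 4 + 3 = 37.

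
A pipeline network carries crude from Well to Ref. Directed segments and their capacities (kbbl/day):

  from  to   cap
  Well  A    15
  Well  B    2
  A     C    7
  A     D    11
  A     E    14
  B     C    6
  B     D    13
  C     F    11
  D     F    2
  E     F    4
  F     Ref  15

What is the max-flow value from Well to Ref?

15

Augment Well→A→C→F→Ref: bottleneck 7, flow now 7.
Augment Well→A→D→F→Ref: bottleneck 2, flow now 9.
Augment Well→A→E→F→Ref: bottleneck 4, flow now 13.
Augment Well→B→C→F→Ref: bottleneck 2, flow now 15.
No augmenting path remains; maximum flow = 15.
In the residual graph, reachable from Well: {Well, A, D, E}.
Min-cut edges: Well→B (2), A→C (7), D→F (2), E→F (4); capacity 2 + 7 + 2 + 4 = 15.
This cut is saturated, so no flow can exceed 15.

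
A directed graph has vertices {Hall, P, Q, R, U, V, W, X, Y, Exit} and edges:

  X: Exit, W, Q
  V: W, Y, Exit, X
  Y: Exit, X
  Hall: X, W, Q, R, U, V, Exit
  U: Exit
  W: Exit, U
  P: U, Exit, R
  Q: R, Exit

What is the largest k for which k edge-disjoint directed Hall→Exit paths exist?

Assign every edge capacity 1; by Menger, the answer equals the max flow.
Path Hall→Exit (+1); total 1.
Path Hall→Q→Exit (+1); total 2.
Path Hall→U→Exit (+1); total 3.
Path Hall→V→Exit (+1); total 4.
Path Hall→W→Exit (+1); total 5.
Path Hall→X→Exit (+1); total 6.
No residual Hall→Exit path; max flow = 6.
Certifying cut of size 6: {Hall→Exit, Hall→Q, Hall→U, Hall→V, Hall→W, Hall→X}.

6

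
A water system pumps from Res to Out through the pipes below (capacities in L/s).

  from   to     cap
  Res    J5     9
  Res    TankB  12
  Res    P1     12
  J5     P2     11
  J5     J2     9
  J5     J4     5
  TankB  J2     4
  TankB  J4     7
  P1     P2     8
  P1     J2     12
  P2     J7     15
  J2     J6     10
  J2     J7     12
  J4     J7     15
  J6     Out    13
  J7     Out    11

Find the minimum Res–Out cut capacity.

21

Augment Res→J5→P2→J7→Out: bottleneck 9, flow now 9.
Augment Res→TankB→J2→J6→Out: bottleneck 4, flow now 13.
Augment Res→TankB→J4→J7→Out: bottleneck 2, flow now 15.
Augment Res→P1→J2→J6→Out: bottleneck 6, flow now 21.
No augmenting path remains; maximum flow = 21.
By max-flow min-cut, the minimum cut capacity equals the max flow.
In the residual graph, reachable from Res: {Res, J5, TankB, P1, P2, J2, J4, J7}.
Min-cut edges: J2→J6 (10), J7→Out (11); capacity 10 + 11 = 21.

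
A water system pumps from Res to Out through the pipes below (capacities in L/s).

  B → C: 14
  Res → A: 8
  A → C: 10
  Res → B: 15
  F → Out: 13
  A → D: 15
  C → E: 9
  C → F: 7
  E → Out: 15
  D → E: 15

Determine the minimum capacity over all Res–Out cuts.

22

Augment Res→A→C→E→Out: bottleneck 8, flow now 8.
Augment Res→B→C→E→Out: bottleneck 1, flow now 9.
Augment Res→B→C→F→Out: bottleneck 7, flow now 16.
Augment Res→B→C→A→D→E→Out: bottleneck 6, flow now 22. (uses reverse residual edge)
No augmenting path remains; maximum flow = 22.
By max-flow min-cut, the minimum cut capacity equals the max flow.
In the residual graph, reachable from Res: {Res, B}.
Min-cut edges: Res→A (8), B→C (14); capacity 8 + 14 = 22.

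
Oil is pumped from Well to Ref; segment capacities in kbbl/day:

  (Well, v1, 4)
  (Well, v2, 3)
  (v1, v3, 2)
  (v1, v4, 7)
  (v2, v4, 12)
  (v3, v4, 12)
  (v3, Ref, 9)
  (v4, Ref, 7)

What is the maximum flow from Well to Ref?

7

Augment Well→v1→v3→Ref: bottleneck 2, flow now 2.
Augment Well→v1→v4→Ref: bottleneck 2, flow now 4.
Augment Well→v2→v4→Ref: bottleneck 3, flow now 7.
No augmenting path remains; maximum flow = 7.
In the residual graph, reachable from Well: {Well}.
Min-cut edges: Well→v1 (4), Well→v2 (3); capacity 4 + 3 = 7.
This cut is saturated, so no flow can exceed 7.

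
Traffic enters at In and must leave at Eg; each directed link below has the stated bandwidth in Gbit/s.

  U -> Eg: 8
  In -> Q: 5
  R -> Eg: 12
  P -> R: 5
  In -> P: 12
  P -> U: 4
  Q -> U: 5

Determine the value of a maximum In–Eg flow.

13

Augment In→P→R→Eg: bottleneck 5, flow now 5.
Augment In→P→U→Eg: bottleneck 4, flow now 9.
Augment In→Q→U→Eg: bottleneck 4, flow now 13.
No augmenting path remains; maximum flow = 13.
In the residual graph, reachable from In: {In, P, Q, U}.
Min-cut edges: P→R (5), U→Eg (8); capacity 5 + 8 = 13.
This cut is saturated, so no flow can exceed 13.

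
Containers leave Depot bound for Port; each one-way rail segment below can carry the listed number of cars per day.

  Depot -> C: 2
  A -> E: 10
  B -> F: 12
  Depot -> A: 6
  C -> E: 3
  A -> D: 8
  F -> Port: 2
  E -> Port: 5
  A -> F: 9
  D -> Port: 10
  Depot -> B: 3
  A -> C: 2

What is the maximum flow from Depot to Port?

Augment Depot→A→D→Port: bottleneck 6, flow now 6.
Augment Depot→B→F→Port: bottleneck 2, flow now 8.
Augment Depot→C→E→Port: bottleneck 2, flow now 10.
No augmenting path remains; maximum flow = 10.
In the residual graph, reachable from Depot: {Depot, B, F}.
Min-cut edges: Depot→A (6), Depot→C (2), F→Port (2); capacity 6 + 2 + 2 = 10.
This cut is saturated, so no flow can exceed 10.

10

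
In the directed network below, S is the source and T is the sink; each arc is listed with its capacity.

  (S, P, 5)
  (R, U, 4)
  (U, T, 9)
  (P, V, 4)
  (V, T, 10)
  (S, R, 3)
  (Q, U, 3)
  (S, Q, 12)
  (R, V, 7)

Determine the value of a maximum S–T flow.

10

Augment S→P→V→T: bottleneck 4, flow now 4.
Augment S→Q→U→T: bottleneck 3, flow now 7.
Augment S→R→U→T: bottleneck 3, flow now 10.
No augmenting path remains; maximum flow = 10.
In the residual graph, reachable from S: {S, P, Q}.
Min-cut edges: S→R (3), P→V (4), Q→U (3); capacity 3 + 4 + 3 = 10.
This cut is saturated, so no flow can exceed 10.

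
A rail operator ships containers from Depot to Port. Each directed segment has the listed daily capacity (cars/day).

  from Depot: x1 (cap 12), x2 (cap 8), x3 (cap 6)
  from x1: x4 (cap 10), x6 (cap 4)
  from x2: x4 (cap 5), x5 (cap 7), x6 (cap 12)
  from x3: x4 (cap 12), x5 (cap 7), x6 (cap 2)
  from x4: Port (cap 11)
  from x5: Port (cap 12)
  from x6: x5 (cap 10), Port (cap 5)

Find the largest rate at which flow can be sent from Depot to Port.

Augment Depot→x1→x4→Port: bottleneck 10, flow now 10.
Augment Depot→x1→x6→Port: bottleneck 2, flow now 12.
Augment Depot→x2→x4→Port: bottleneck 1, flow now 13.
Augment Depot→x2→x5→Port: bottleneck 7, flow now 20.
Augment Depot→x3→x5→Port: bottleneck 5, flow now 25.
Augment Depot→x3→x6→Port: bottleneck 1, flow now 26.
No augmenting path remains; maximum flow = 26.
In the residual graph, reachable from Depot: {Depot}.
Min-cut edges: Depot→x1 (12), Depot→x2 (8), Depot→x3 (6); capacity 12 + 8 + 6 = 26.
This cut is saturated, so no flow can exceed 26.

26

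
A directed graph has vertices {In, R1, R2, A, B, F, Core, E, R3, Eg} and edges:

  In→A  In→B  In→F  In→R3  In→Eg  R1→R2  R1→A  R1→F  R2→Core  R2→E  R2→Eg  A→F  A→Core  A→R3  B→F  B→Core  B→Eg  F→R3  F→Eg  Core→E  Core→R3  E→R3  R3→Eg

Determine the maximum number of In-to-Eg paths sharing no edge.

4

Assign every edge capacity 1; by Menger, the answer equals the max flow.
Path In→Eg (+1); total 1.
Path In→B→Eg (+1); total 2.
Path In→F→Eg (+1); total 3.
Path In→R3→Eg (+1); total 4.
No residual In→Eg path; max flow = 4.
Certifying cut of size 4: {F→Eg, In→B, In→Eg, R3→Eg}.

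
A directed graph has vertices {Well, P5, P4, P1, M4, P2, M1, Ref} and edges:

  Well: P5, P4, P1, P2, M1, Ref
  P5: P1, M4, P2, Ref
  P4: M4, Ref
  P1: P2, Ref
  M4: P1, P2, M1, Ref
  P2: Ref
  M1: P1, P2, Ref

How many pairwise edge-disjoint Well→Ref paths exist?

6

Assign every edge capacity 1; by Menger, the answer equals the max flow.
Path Well→Ref (+1); total 1.
Path Well→P5→Ref (+1); total 2.
Path Well→P4→Ref (+1); total 3.
Path Well→P1→Ref (+1); total 4.
Path Well→P2→Ref (+1); total 5.
Path Well→M1→Ref (+1); total 6.
No residual Well→Ref path; max flow = 6.
Certifying cut of size 6: {Well→M1, Well→P1, Well→P2, Well→P4, Well→P5, Well→Ref}.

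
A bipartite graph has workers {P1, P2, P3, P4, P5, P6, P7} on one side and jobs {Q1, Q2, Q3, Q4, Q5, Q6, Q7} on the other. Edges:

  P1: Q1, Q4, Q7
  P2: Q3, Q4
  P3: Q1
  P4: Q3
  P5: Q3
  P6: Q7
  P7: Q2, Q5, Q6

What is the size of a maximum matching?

Unit-capacity flow: source→left, listed edges, right→sink; max matching = max flow.
Augmenting path P1→Q1 (+1); matched 1.
Augmenting path P2→Q3 (+1); matched 2.
Augmenting path P6→Q7 (+1); matched 3.
Augmenting path P7→Q2 (+1); matched 4.
Augmenting path P3→Q1→P1→Q4 (+1); matched 5.
No augmenting path remains; maximum matching = 5.
König certificate: {P7, Q1, Q3, Q4, Q7} is a vertex cover of size 5 (every listed pair touches it), so no matching can be larger.

5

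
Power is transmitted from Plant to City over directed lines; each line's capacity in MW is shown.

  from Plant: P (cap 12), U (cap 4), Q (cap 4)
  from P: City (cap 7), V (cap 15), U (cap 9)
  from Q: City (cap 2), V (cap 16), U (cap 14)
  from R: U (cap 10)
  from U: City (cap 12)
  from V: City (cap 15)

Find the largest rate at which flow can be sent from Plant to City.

20

Augment Plant→P→City: bottleneck 7, flow now 7.
Augment Plant→Q→City: bottleneck 2, flow now 9.
Augment Plant→U→City: bottleneck 4, flow now 13.
Augment Plant→P→U→City: bottleneck 5, flow now 18.
Augment Plant→Q→U→City: bottleneck 2, flow now 20.
No augmenting path remains; maximum flow = 20.
In the residual graph, reachable from Plant: {Plant}.
Min-cut edges: Plant→P (12), Plant→Q (4), Plant→U (4); capacity 12 + 4 + 4 = 20.
This cut is saturated, so no flow can exceed 20.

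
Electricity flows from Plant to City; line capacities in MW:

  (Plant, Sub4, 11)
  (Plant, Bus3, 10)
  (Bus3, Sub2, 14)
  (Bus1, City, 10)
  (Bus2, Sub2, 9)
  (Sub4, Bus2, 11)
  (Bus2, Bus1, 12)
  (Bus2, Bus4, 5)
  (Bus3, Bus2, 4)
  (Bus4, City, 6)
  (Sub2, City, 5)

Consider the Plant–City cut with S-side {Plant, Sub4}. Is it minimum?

No — its capacity is 21, but the minimum cut has capacity 20.

Given cut capacity: 10 + 11 = 21.
Augment Plant→Bus3→Sub2→City: bottleneck 5, flow now 5.
Augment Plant→Bus3→Bus2→Bus1→City: bottleneck 4, flow now 9.
Augment Plant→Sub4→Bus2→Bus1→City: bottleneck 6, flow now 15.
Augment Plant→Sub4→Bus2→Bus4→City: bottleneck 5, flow now 20.
No augmenting path remains; maximum flow = 20.
In the residual graph, reachable from Plant: {Plant, Bus3, Sub2}.
Min-cut edges: Plant→Sub4 (11), Bus3→Bus2 (4), Sub2→City (5); capacity 11 + 4 + 5 = 20.
Cut capacity 21 exceeds the max flow 20, so it is not minimum.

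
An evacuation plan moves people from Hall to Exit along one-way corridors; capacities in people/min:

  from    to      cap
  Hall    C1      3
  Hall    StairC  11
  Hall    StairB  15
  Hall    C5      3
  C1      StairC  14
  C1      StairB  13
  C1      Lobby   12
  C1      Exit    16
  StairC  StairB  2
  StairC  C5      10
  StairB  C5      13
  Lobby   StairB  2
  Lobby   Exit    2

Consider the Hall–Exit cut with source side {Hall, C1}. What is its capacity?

84

Edges leaving {Hall, C1}: Hall→StairC (11), Hall→StairB (15), Hall→C5 (3), C1→StairC (14), C1→StairB (13), C1→Lobby (12), C1→Exit (16).
Cut capacity = 11 + 15 + 3 + 14 + 13 + 12 + 16 = 84.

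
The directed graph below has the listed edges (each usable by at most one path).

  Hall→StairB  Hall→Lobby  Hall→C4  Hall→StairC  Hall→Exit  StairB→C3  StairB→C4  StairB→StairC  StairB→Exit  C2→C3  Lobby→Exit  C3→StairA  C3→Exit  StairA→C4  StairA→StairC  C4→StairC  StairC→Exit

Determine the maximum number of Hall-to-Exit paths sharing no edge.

Assign every edge capacity 1; by Menger, the answer equals the max flow.
Path Hall→Exit (+1); total 1.
Path Hall→StairB→Exit (+1); total 2.
Path Hall→Lobby→Exit (+1); total 3.
Path Hall→StairC→Exit (+1); total 4.
No residual Hall→Exit path; max flow = 4.
Certifying cut of size 4: {Hall→Exit, Hall→Lobby, Hall→StairB, StairC→Exit}.

4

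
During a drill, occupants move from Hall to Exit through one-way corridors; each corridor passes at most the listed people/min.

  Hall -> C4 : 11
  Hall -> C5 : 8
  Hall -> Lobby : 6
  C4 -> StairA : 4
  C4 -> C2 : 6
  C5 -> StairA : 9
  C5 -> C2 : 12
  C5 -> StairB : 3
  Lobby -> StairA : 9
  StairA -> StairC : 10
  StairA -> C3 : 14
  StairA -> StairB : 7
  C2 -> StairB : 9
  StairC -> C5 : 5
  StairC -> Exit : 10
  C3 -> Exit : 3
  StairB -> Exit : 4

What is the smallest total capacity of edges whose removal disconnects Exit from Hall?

Augment Hall→C5→StairB→Exit: bottleneck 3, flow now 3.
Augment Hall→C4→StairA→StairC→Exit: bottleneck 4, flow now 7.
Augment Hall→C4→C2→StairB→Exit: bottleneck 1, flow now 8.
Augment Hall→C5→StairA→StairC→Exit: bottleneck 5, flow now 13.
Augment Hall→Lobby→StairA→StairC→Exit: bottleneck 1, flow now 14.
Augment Hall→Lobby→StairA→C3→Exit: bottleneck 3, flow now 17.
No augmenting path remains; maximum flow = 17.
By max-flow min-cut, the minimum cut capacity equals the max flow.
In the residual graph, reachable from Hall: {Hall, C4, C5, Lobby, StairA, C2, C3, StairB}.
Min-cut edges: StairA→StairC (10), C3→Exit (3), StairB→Exit (4); capacity 10 + 3 + 4 = 17.

17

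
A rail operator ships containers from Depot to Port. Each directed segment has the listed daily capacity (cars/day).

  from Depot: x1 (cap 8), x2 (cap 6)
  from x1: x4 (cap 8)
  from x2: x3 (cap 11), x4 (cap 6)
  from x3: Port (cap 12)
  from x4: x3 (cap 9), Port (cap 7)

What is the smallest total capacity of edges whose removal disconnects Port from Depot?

Augment Depot→x1→x4→Port: bottleneck 7, flow now 7.
Augment Depot→x2→x3→Port: bottleneck 6, flow now 13.
Augment Depot→x1→x4→x3→Port: bottleneck 1, flow now 14.
No augmenting path remains; maximum flow = 14.
By max-flow min-cut, the minimum cut capacity equals the max flow.
In the residual graph, reachable from Depot: {Depot}.
Min-cut edges: Depot→x1 (8), Depot→x2 (6); capacity 8 + 6 = 14.

14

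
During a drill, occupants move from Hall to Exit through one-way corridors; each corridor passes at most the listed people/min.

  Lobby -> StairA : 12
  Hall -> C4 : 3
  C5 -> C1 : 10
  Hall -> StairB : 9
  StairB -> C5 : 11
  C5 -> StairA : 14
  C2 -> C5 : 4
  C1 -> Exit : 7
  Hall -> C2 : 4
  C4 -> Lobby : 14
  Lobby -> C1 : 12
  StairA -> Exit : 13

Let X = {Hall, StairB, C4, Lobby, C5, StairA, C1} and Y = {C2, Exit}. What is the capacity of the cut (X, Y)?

Edges leaving {Hall, StairB, C4, Lobby, C5, StairA, C1}: Hall→C2 (4), StairA→Exit (13), C1→Exit (7).
Cut capacity = 4 + 13 + 7 = 24.

24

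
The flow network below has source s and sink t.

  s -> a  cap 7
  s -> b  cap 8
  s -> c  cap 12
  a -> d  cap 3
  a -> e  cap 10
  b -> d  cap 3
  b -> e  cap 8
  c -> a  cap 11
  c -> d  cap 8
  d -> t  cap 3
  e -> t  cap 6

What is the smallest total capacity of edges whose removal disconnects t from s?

9

Augment s→a→d→t: bottleneck 3, flow now 3.
Augment s→a→e→t: bottleneck 4, flow now 7.
Augment s→b→e→t: bottleneck 2, flow now 9.
No augmenting path remains; maximum flow = 9.
By max-flow min-cut, the minimum cut capacity equals the max flow.
In the residual graph, reachable from s: {s, a, b, c, d, e}.
Min-cut edges: d→t (3), e→t (6); capacity 3 + 6 = 9.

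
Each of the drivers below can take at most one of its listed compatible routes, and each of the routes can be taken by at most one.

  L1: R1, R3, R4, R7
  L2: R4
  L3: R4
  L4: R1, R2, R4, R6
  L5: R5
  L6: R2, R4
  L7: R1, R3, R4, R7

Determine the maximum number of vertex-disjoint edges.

6

Unit-capacity flow: source→left, listed edges, right→sink; max matching = max flow.
Augmenting path L1→R1 (+1); matched 1.
Augmenting path L2→R4 (+1); matched 2.
Augmenting path L4→R2 (+1); matched 3.
Augmenting path L5→R5 (+1); matched 4.
Augmenting path L7→R3 (+1); matched 5.
Augmenting path L6→R2→L4→R6 (+1); matched 6.
No augmenting path remains; maximum matching = 6.
König certificate: {L1, L4, L5, L6, L7, R4} is a vertex cover of size 6 (every listed pair touches it), so no matching can be larger.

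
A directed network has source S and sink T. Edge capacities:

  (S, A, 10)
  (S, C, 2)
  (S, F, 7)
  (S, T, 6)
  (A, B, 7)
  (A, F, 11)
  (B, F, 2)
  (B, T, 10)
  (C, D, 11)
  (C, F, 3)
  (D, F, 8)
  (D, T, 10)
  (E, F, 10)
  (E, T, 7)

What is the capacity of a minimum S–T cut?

Augment S→T: bottleneck 6, flow now 6.
Augment S→A→B→T: bottleneck 7, flow now 13.
Augment S→C→D→T: bottleneck 2, flow now 15.
No augmenting path remains; maximum flow = 15.
By max-flow min-cut, the minimum cut capacity equals the max flow.
In the residual graph, reachable from S: {S, A, F}.
Min-cut edges: S→C (2), S→T (6), A→B (7); capacity 2 + 6 + 7 = 15.

15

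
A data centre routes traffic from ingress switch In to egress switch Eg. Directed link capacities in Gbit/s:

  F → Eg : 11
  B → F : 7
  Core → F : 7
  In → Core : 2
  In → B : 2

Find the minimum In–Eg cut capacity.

4

Augment In→B→F→Eg: bottleneck 2, flow now 2.
Augment In→Core→F→Eg: bottleneck 2, flow now 4.
No augmenting path remains; maximum flow = 4.
By max-flow min-cut, the minimum cut capacity equals the max flow.
In the residual graph, reachable from In: {In}.
Min-cut edges: In→B (2), In→Core (2); capacity 2 + 2 = 4.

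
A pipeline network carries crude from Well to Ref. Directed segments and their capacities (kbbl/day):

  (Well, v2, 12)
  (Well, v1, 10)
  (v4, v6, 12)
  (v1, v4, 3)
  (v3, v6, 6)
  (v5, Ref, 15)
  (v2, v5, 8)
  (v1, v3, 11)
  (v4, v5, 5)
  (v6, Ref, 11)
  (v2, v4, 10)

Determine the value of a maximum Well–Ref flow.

21

Augment Well→v2→v5→Ref: bottleneck 8, flow now 8.
Augment Well→v1→v3→v6→Ref: bottleneck 6, flow now 14.
Augment Well→v1→v4→v5→Ref: bottleneck 3, flow now 17.
Augment Well→v2→v4→v5→Ref: bottleneck 2, flow now 19.
Augment Well→v2→v4→v6→Ref: bottleneck 2, flow now 21.
No augmenting path remains; maximum flow = 21.
In the residual graph, reachable from Well: {Well, v1, v3}.
Min-cut edges: Well→v2 (12), v1→v4 (3), v3→v6 (6); capacity 12 + 3 + 6 = 21.
This cut is saturated, so no flow can exceed 21.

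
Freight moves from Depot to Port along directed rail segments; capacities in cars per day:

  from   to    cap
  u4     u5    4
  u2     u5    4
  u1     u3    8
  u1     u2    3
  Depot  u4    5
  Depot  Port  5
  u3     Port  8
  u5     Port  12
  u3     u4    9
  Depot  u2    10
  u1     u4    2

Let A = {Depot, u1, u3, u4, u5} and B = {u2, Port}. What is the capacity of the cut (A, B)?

Edges leaving {Depot, u1, u3, u4, u5}: Depot→u2 (10), Depot→Port (5), u1→u2 (3), u3→Port (8), u5→Port (12).
Cut capacity = 10 + 5 + 3 + 8 + 12 = 38.

38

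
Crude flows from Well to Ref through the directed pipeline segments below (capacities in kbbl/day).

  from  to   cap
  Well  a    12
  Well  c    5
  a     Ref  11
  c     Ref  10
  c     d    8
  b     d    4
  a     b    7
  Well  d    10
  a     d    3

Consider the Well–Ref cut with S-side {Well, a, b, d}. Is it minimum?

Yes — it is a minimum cut (capacity 16).

Given cut capacity: 5 + 11 = 16.
Augment Well→a→Ref: bottleneck 11, flow now 11.
Augment Well→c→Ref: bottleneck 5, flow now 16.
No augmenting path remains; maximum flow = 16.
Cut capacity 16 equals the max flow, so it is a minimum cut.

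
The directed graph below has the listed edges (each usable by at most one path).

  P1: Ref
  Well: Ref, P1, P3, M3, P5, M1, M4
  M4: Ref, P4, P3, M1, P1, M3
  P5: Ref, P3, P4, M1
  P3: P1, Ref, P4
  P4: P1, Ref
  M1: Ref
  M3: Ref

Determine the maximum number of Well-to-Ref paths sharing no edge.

Assign every edge capacity 1; by Menger, the answer equals the max flow.
Path Well→Ref (+1); total 1.
Path Well→P5→Ref (+1); total 2.
Path Well→M4→Ref (+1); total 3.
Path Well→M1→Ref (+1); total 4.
Path Well→P3→Ref (+1); total 5.
Path Well→M3→Ref (+1); total 6.
Path Well→P1→Ref (+1); total 7.
No residual Well→Ref path; max flow = 7.
Certifying cut of size 7: {Well→M1, Well→M3, Well→M4, Well→P1, Well→P3, Well→P5, Well→Ref}.

7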